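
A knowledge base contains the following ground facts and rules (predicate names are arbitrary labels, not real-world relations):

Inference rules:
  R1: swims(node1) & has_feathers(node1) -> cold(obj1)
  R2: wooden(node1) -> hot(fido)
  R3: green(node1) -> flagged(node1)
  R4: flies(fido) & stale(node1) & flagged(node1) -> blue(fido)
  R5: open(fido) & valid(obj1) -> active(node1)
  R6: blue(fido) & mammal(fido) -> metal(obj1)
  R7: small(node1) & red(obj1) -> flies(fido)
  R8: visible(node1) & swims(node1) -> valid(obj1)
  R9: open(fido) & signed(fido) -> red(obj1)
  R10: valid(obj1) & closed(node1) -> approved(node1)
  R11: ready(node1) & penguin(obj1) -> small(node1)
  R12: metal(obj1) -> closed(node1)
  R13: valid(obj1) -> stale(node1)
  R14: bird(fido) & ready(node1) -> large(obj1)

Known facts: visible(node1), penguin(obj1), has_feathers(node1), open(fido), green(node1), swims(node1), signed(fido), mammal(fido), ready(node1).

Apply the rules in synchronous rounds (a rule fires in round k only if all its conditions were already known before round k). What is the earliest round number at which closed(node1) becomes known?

[1] R1 [swims(node1) & has_feathers(node1) -> cold(obj1)]; R3 [green(node1) -> flagged(node1)]; R8 [visible(node1) & swims(node1) -> valid(obj1)]; R9 [open(fido) & signed(fido) -> red(obj1)]; R11 [ready(node1) & penguin(obj1) -> small(node1)]. ⇒ new: cold(obj1), flagged(node1), valid(obj1), red(obj1), small(node1).
[2] R5 [open(fido) & valid(obj1) -> active(node1)]; R7 [small(node1) & red(obj1) -> flies(fido)]; R13 [valid(obj1) -> stale(node1)]. ⇒ new: active(node1), flies(fido), stale(node1).
[3] R4 [flies(fido) & stale(node1) & flagged(node1) -> blue(fido)]. ⇒ new: blue(fido).
[4] R6 [blue(fido) & mammal(fido) -> metal(obj1)]. ⇒ new: metal(obj1).
[5] R12 [metal(obj1) -> closed(node1)]. ⇒ new: closed(node1).
closed(node1) first appears in round 5.

5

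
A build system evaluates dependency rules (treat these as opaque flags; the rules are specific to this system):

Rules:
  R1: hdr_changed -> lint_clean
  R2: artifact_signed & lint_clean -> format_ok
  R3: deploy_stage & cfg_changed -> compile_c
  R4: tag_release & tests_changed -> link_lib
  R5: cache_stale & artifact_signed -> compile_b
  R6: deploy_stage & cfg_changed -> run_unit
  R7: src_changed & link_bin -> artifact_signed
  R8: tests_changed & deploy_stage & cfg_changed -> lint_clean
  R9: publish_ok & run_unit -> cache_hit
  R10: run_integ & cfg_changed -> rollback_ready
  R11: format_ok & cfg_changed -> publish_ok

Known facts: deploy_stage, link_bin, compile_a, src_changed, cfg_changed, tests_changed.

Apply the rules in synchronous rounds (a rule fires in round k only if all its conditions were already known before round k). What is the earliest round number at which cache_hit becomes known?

Round 1 fires R3, R6, R7, R8, giving compile_c, run_unit, artifact_signed, lint_clean.
Round 2 fires R2, giving format_ok.
Round 3 fires R11, giving publish_ok.
Round 4 fires R9, giving cache_hit.
cache_hit first appears in round 4.

4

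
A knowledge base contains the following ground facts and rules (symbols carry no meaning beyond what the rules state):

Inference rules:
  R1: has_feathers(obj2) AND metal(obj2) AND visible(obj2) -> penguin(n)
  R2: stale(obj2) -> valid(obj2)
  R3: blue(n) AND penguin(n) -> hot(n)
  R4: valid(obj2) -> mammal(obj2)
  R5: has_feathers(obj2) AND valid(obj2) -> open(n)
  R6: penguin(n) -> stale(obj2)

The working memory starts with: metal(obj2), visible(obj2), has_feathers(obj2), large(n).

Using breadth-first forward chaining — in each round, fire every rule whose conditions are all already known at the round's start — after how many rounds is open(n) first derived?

Round 1 — R1, derive penguin(n).
Round 2 — R6, derive stale(obj2).
Round 3 — R2, derive valid(obj2).
Round 4 — R4, R5, derive mammal(obj2), open(n).
open(n) first appears in round 4.

4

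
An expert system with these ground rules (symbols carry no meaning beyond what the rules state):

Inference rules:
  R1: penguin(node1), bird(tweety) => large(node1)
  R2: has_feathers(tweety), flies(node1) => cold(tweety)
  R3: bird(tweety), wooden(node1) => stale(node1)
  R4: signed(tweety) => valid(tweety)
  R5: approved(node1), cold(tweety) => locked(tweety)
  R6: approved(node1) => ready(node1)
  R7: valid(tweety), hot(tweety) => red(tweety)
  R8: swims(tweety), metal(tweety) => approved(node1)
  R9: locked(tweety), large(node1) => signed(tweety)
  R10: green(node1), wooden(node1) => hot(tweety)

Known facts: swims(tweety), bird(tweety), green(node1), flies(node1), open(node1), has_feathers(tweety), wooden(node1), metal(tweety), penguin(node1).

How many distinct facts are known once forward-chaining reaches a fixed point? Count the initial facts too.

19

Round 1 fires R1, R2, R3, R8, R10, giving large(node1), cold(tweety), stale(node1), approved(node1), hot(tweety).
Round 2 fires R5, R6, giving locked(tweety), ready(node1).
Round 3 fires R9, giving signed(tweety).
Round 4 fires R4, giving valid(tweety).
Round 5 fires R7, giving red(tweety).
Closure: {approved(node1), bird(tweety), cold(tweety), flies(node1), green(node1), has_feathers(tweety), hot(tweety), large(node1), locked(tweety), metal(tweety), open(node1), penguin(node1), ready(node1), red(tweety), signed(tweety), stale(node1), swims(tweety), valid(tweety), wooden(node1)} — 19 facts.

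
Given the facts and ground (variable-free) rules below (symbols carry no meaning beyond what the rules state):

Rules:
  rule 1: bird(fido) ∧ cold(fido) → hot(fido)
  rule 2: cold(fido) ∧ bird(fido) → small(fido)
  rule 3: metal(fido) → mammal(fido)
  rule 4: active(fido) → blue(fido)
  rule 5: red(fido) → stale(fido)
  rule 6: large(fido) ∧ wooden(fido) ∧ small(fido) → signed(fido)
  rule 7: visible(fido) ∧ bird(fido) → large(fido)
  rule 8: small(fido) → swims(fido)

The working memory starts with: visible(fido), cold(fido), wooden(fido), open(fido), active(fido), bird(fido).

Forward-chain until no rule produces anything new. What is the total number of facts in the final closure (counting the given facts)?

12

[1] rule 1 [bird(fido) ∧ cold(fido) → hot(fido)]; rule 2 [cold(fido) ∧ bird(fido) → small(fido)]; rule 4 [active(fido) → blue(fido)]; rule 7 [visible(fido) ∧ bird(fido) → large(fido)]. ⇒ new: hot(fido), small(fido), blue(fido), large(fido).
[2] rule 6 [large(fido) ∧ wooden(fido) ∧ small(fido) → signed(fido)]; rule 8 [small(fido) → swims(fido)]. ⇒ new: signed(fido), swims(fido).
Closure: {active(fido), bird(fido), blue(fido), cold(fido), hot(fido), large(fido), open(fido), signed(fido), small(fido), swims(fido), visible(fido), wooden(fido)} — 12 facts.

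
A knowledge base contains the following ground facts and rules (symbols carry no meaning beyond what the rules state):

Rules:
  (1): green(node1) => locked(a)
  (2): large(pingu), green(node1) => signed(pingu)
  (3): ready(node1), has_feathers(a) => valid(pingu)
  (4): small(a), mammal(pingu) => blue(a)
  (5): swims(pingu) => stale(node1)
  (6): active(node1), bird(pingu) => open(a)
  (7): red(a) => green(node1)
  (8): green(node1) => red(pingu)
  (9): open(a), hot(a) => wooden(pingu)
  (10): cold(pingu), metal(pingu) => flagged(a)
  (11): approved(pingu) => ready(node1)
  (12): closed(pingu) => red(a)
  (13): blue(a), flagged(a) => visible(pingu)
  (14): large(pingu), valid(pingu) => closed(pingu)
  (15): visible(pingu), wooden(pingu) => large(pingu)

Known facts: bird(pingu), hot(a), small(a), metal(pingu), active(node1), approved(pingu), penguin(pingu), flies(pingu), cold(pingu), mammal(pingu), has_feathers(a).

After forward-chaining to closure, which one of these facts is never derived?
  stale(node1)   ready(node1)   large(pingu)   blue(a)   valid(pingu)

Round 1 fires (4), (6), (10), (11), giving blue(a), open(a), flagged(a), ready(node1).
Round 2 fires (3), (9), (13), giving valid(pingu), wooden(pingu), visible(pingu).
Round 3 fires (15), giving large(pingu).
Round 4 fires (14), giving closed(pingu).
Round 5 fires (12), giving red(a).
Round 6 fires (7), giving green(node1).
Round 7 fires (1), (2), (8), giving locked(a), signed(pingu), red(pingu).
Derived: ready(node1) (round 1), blue(a) (round 1), valid(pingu) (round 2), large(pingu) (round 3). stale(node1) never appears in any round.

stale(node1)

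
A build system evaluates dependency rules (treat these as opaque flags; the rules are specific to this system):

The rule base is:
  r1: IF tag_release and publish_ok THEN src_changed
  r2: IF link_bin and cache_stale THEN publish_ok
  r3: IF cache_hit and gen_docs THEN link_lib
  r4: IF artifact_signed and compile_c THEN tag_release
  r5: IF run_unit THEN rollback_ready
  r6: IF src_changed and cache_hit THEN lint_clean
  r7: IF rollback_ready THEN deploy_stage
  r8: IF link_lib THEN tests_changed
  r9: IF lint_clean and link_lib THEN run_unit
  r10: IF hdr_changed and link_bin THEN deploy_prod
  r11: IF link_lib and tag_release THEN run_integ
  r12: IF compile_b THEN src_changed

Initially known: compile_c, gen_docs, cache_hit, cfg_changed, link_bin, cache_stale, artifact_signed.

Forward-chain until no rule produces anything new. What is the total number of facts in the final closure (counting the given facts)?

17

Round 1 — r2, r3, r4, derive publish_ok, link_lib, tag_release.
Round 2 — r1, r8, r11, derive src_changed, tests_changed, run_integ.
Round 3 — r6, derive lint_clean.
Round 4 — r9, derive run_unit.
Round 5 — r5, derive rollback_ready.
Round 6 — r7, derive deploy_stage.
Closure: {artifact_signed, cache_hit, cache_stale, cfg_changed, compile_c, deploy_stage, gen_docs, link_bin, link_lib, lint_clean, publish_ok, rollback_ready, run_integ, run_unit, src_changed, tag_release, tests_changed} — 17 facts.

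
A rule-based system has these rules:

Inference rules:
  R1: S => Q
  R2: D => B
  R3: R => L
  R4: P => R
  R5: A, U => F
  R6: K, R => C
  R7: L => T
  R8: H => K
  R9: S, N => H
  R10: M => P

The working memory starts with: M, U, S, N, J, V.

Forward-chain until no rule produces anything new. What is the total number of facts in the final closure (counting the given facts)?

Round 1: R1 [S => Q]; R9 [S, N => H]; R10 [M => P]. Adds Q, H, P.
Round 2: R4 [P => R]; R8 [H => K]. Adds R, K.
Round 3: R3 [R => L]; R6 [K, R => C]. Adds L, C.
Round 4: R7 [L => T]. Adds T.
Closure: {C, H, J, K, L, M, N, P, Q, R, S, T, U, V} — 14 facts.

14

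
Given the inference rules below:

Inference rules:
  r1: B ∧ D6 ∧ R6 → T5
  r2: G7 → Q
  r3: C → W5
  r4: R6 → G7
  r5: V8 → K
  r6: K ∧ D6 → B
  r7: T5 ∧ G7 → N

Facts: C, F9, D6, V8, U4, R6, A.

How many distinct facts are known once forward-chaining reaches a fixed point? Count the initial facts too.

14

[1] r3 [C → W5]; r4 [R6 → G7]; r5 [V8 → K]. ⇒ new: W5, G7, K.
[2] r2 [G7 → Q]; r6 [K ∧ D6 → B]. ⇒ new: Q, B.
[3] r1 [B ∧ D6 ∧ R6 → T5]. ⇒ new: T5.
[4] r7 [T5 ∧ G7 → N]. ⇒ new: N.
Closure: {A, B, C, D6, F9, G7, K, N, Q, R6, T5, U4, V8, W5} — 14 facts.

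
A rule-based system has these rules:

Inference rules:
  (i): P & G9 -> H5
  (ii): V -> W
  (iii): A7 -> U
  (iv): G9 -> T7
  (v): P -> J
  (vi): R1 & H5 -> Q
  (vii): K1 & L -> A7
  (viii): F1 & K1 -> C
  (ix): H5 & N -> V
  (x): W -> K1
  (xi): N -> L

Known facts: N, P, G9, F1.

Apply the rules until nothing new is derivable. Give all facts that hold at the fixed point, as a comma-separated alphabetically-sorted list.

Round 1 fires (i), (iv), (v), (xi), giving H5, T7, J, L.
Round 2 fires (ix), giving V.
Round 3 fires (ii), giving W.
Round 4 fires (x), giving K1.
Round 5 fires (vii), (viii), giving A7, C.
Round 6 fires (iii), giving U.

A7, C, F1, G9, H5, J, K1, L, N, P, T7, U, V, W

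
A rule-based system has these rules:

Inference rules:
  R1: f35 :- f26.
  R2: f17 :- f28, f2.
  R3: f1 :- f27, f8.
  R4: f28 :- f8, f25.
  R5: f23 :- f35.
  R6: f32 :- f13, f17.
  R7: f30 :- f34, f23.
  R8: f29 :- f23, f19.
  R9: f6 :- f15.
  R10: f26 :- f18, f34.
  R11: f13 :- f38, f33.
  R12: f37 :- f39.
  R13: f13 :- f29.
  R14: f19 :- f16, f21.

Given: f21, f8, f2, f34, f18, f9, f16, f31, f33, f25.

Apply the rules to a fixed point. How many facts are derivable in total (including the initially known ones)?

Round 1 fires R4, R10, R14, giving f28, f26, f19.
Round 2 fires R1, R2, giving f35, f17.
Round 3 fires R5, giving f23.
Round 4 fires R7, R8, giving f30, f29.
Round 5 fires R13, giving f13.
Round 6 fires R6, giving f32.
Closure: {f13, f16, f17, f18, f19, f2, f21, f23, f25, f26, f28, f29, f30, f31, f32, f33, f34, f35, f8, f9} — 20 facts.

20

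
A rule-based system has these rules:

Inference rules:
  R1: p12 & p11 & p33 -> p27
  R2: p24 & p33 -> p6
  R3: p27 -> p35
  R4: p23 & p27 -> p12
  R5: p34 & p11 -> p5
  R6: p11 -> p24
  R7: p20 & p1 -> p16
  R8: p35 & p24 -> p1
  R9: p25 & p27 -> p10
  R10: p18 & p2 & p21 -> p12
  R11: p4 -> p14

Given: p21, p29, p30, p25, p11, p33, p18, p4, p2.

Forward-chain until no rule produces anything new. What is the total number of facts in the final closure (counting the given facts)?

17

Round 1 — R6, R10, R11, derive p24, p12, p14.
Round 2 — R1, R2, derive p27, p6.
Round 3 — R3, R9, derive p35, p10.
Round 4 — R8, derive p1.
Closure: {p1, p10, p11, p12, p14, p18, p2, p21, p24, p25, p27, p29, p30, p33, p35, p4, p6} — 17 facts.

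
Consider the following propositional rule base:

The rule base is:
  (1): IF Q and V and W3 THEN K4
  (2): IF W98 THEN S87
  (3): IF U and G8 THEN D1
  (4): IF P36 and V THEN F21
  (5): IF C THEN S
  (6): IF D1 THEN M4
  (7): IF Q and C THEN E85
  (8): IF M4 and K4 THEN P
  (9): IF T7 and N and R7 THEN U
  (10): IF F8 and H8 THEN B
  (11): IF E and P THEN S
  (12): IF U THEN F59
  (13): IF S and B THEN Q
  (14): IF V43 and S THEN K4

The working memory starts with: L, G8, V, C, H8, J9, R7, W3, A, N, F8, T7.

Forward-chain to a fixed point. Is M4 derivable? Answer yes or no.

yes

Round 1 fires (5), (9), (10), giving S, U, B.
Round 2 fires (3), (12), (13), giving D1, F59, Q.
Round 3 fires (1), (6), (7), giving K4, M4, E85.
Round 4 fires (8), giving P.
M4 appears in round 3, so it is derivable.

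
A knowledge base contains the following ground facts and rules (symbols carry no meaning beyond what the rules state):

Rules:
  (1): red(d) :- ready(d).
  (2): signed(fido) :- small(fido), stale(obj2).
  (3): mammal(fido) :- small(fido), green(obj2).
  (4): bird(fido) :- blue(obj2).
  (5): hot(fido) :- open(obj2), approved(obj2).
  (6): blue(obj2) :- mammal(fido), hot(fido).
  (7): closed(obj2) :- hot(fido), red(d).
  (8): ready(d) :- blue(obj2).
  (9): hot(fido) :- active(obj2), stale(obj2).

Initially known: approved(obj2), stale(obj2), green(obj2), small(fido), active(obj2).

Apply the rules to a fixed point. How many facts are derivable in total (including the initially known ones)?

13

Round 1: (2) [signed(fido) :- small(fido), stale(obj2).]; (3) [mammal(fido) :- small(fido), green(obj2).]; (9) [hot(fido) :- active(obj2), stale(obj2).]. New: signed(fido), mammal(fido), hot(fido).
Round 2: (6) [blue(obj2) :- mammal(fido), hot(fido).]. New: blue(obj2).
Round 3: (4) [bird(fido) :- blue(obj2).]; (8) [ready(d) :- blue(obj2).]. New: bird(fido), ready(d).
Round 4: (1) [red(d) :- ready(d).]. New: red(d).
Round 5: (7) [closed(obj2) :- hot(fido), red(d).]. New: closed(obj2).
Closure: {active(obj2), approved(obj2), bird(fido), blue(obj2), closed(obj2), green(obj2), hot(fido), mammal(fido), ready(d), red(d), signed(fido), small(fido), stale(obj2)} — 13 facts.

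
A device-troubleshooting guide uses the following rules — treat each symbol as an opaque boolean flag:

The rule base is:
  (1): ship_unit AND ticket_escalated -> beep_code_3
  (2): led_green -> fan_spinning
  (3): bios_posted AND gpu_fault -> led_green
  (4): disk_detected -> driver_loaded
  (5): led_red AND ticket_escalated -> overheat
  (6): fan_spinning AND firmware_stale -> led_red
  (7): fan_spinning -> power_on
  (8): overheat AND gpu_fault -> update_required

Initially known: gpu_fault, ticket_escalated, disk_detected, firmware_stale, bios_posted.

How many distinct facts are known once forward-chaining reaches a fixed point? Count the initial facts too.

12

Round 1: (3) [bios_posted AND gpu_fault -> led_green]; (4) [disk_detected -> driver_loaded]. Adds led_green, driver_loaded.
Round 2: (2) [led_green -> fan_spinning]. Adds fan_spinning.
Round 3: (6) [fan_spinning AND firmware_stale -> led_red]; (7) [fan_spinning -> power_on]. Adds led_red, power_on.
Round 4: (5) [led_red AND ticket_escalated -> overheat]. Adds overheat.
Round 5: (8) [overheat AND gpu_fault -> update_required]. Adds update_required.
Closure: {bios_posted, disk_detected, driver_loaded, fan_spinning, firmware_stale, gpu_fault, led_green, led_red, overheat, power_on, ticket_escalated, update_required} — 12 facts.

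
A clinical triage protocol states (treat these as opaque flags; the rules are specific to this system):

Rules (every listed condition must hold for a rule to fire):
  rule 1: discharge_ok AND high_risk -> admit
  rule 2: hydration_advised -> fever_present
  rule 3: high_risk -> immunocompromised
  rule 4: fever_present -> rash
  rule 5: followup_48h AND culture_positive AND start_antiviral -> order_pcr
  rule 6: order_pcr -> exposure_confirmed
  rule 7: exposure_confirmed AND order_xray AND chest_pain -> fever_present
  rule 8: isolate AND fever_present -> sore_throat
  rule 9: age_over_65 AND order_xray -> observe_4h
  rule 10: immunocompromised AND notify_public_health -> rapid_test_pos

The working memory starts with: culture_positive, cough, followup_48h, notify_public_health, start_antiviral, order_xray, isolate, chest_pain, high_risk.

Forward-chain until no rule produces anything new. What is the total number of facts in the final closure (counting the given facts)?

Round 1 — rule 3, rule 5, derive immunocompromised, order_pcr.
Round 2 — rule 6, rule 10, derive exposure_confirmed, rapid_test_pos.
Round 3 — rule 7, derive fever_present.
Round 4 — rule 4, rule 8, derive rash, sore_throat.
Closure: {chest_pain, cough, culture_positive, exposure_confirmed, fever_present, followup_48h, high_risk, immunocompromised, isolate, notify_public_health, order_pcr, order_xray, rapid_test_pos, rash, sore_throat, start_antiviral} — 16 facts.

16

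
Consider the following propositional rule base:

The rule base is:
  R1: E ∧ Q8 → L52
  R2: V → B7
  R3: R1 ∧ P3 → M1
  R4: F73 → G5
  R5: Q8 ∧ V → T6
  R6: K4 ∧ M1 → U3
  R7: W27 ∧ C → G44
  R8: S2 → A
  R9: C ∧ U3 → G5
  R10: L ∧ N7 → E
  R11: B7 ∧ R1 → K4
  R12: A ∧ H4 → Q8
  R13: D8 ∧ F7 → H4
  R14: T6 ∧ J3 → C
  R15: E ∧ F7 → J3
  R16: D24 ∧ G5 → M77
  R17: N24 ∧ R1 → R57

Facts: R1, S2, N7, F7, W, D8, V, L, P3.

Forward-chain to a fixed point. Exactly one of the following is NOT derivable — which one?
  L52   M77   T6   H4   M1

M77

Round 1: R2 [V → B7]; R3 [R1 ∧ P3 → M1]; R8 [S2 → A]; R10 [L ∧ N7 → E]; R13 [D8 ∧ F7 → H4]. Adds B7, M1, A, E, H4.
Round 2: R11 [B7 ∧ R1 → K4]; R12 [A ∧ H4 → Q8]; R15 [E ∧ F7 → J3]. Adds K4, Q8, J3.
Round 3: R1 [E ∧ Q8 → L52]; R5 [Q8 ∧ V → T6]; R6 [K4 ∧ M1 → U3]. Adds L52, T6, U3.
Round 4: R14 [T6 ∧ J3 → C]. Adds C.
Round 5: R9 [C ∧ U3 → G5]. Adds G5.
Derived: L52 (round 3), H4 (round 1), T6 (round 3), M1 (round 1). M77 never appears in any round.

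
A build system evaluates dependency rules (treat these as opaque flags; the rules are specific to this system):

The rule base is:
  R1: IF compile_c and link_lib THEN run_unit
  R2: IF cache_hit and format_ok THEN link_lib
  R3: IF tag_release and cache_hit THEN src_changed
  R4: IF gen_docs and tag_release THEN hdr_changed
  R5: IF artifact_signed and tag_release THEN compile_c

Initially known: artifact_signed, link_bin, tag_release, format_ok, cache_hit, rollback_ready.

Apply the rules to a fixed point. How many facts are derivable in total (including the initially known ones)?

Round 1: R2 [IF cache_hit and format_ok THEN link_lib]; R3 [IF tag_release and cache_hit THEN src_changed]; R5 [IF artifact_signed and tag_release THEN compile_c]. Adds link_lib, src_changed, compile_c.
Round 2: R1 [IF compile_c and link_lib THEN run_unit]. Adds run_unit.
Closure: {artifact_signed, cache_hit, compile_c, format_ok, link_bin, link_lib, rollback_ready, run_unit, src_changed, tag_release} — 10 facts.

10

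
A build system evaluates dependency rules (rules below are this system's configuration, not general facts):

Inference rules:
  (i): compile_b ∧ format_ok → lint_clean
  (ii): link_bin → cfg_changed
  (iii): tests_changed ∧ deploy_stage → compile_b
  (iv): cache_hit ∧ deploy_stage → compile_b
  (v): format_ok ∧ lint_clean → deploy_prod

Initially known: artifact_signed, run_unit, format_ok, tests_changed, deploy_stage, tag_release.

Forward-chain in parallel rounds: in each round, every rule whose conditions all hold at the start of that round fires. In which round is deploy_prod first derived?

3

Round 1 fires (iii), giving compile_b.
Round 2 fires (i), giving lint_clean.
Round 3 fires (v), giving deploy_prod.
deploy_prod first appears in round 3.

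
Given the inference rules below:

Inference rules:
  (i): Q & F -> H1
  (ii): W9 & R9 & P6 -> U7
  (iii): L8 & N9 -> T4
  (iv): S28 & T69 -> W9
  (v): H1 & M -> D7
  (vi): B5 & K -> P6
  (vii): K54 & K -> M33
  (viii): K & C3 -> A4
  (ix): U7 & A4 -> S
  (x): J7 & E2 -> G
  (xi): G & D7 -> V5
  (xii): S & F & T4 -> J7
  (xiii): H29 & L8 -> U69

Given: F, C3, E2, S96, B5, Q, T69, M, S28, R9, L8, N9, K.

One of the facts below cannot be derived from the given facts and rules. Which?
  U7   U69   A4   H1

U69

[1] (i) [Q & F -> H1]; (iii) [L8 & N9 -> T4]; (iv) [S28 & T69 -> W9]; (vi) [B5 & K -> P6]; (viii) [K & C3 -> A4]. ⇒ new: H1, T4, W9, P6, A4.
[2] (ii) [W9 & R9 & P6 -> U7]; (v) [H1 & M -> D7]. ⇒ new: U7, D7.
[3] (ix) [U7 & A4 -> S]. ⇒ new: S.
[4] (xii) [S & F & T4 -> J7]. ⇒ new: J7.
[5] (x) [J7 & E2 -> G]. ⇒ new: G.
[6] (xi) [G & D7 -> V5]. ⇒ new: V5.
Derived: A4 (round 1), H1 (round 1), U7 (round 2). U69 never appears in any round.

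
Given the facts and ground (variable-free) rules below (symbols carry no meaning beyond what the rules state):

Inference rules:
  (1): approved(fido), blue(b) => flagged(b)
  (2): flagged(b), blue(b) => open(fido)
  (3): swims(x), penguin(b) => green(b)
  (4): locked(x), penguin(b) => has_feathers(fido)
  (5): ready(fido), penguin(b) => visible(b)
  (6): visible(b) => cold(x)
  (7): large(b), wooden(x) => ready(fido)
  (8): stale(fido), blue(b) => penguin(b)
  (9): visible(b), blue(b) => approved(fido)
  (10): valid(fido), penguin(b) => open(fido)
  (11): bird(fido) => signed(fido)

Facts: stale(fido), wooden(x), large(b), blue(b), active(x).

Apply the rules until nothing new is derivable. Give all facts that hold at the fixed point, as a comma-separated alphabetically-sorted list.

Round 1: (7) [large(b), wooden(x) => ready(fido)]; (8) [stale(fido), blue(b) => penguin(b)]. Adds ready(fido), penguin(b).
Round 2: (5) [ready(fido), penguin(b) => visible(b)]. Adds visible(b).
Round 3: (6) [visible(b) => cold(x)]; (9) [visible(b), blue(b) => approved(fido)]. Adds cold(x), approved(fido).
Round 4: (1) [approved(fido), blue(b) => flagged(b)]. Adds flagged(b).
Round 5: (2) [flagged(b), blue(b) => open(fido)]. Adds open(fido).

active(x), approved(fido), blue(b), cold(x), flagged(b), large(b), open(fido), penguin(b), ready(fido), stale(fido), visible(b), wooden(x)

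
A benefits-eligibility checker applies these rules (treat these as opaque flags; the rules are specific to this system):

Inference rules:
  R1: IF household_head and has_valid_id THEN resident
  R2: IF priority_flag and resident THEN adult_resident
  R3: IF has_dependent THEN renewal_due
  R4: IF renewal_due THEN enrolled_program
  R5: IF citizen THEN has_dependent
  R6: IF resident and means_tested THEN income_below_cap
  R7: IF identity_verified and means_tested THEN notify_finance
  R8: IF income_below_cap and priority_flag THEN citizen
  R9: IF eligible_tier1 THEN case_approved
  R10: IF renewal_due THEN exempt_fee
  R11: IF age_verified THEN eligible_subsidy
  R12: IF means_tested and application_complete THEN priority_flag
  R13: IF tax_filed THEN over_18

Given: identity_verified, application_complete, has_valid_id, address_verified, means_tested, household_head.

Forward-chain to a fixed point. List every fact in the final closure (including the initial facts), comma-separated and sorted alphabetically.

address_verified, adult_resident, application_complete, citizen, enrolled_program, exempt_fee, has_dependent, has_valid_id, household_head, identity_verified, income_below_cap, means_tested, notify_finance, priority_flag, renewal_due, resident

Round 1 — R1, R7, R12, derive resident, notify_finance, priority_flag.
Round 2 — R2, R6, derive adult_resident, income_below_cap.
Round 3 — R8, derive citizen.
Round 4 — R5, derive has_dependent.
Round 5 — R3, derive renewal_due.
Round 6 — R4, R10, derive enrolled_program, exempt_fee.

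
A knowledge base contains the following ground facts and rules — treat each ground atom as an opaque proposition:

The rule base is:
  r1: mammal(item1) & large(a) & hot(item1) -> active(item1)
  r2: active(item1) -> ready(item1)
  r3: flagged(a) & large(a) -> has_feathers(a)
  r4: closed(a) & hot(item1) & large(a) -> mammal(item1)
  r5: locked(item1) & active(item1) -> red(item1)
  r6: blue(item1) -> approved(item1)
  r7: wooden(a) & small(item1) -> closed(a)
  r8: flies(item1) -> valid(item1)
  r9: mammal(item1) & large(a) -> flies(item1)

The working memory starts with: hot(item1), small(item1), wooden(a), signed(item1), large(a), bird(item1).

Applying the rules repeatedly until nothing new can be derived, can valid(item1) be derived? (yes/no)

yes

[1] r7 [wooden(a) & small(item1) -> closed(a)]. ⇒ new: closed(a).
[2] r4 [closed(a) & hot(item1) & large(a) -> mammal(item1)]. ⇒ new: mammal(item1).
[3] r1 [mammal(item1) & large(a) & hot(item1) -> active(item1)]; r9 [mammal(item1) & large(a) -> flies(item1)]. ⇒ new: active(item1), flies(item1).
[4] r2 [active(item1) -> ready(item1)]; r8 [flies(item1) -> valid(item1)]. ⇒ new: ready(item1), valid(item1).
valid(item1) appears in round 4, so it is derivable.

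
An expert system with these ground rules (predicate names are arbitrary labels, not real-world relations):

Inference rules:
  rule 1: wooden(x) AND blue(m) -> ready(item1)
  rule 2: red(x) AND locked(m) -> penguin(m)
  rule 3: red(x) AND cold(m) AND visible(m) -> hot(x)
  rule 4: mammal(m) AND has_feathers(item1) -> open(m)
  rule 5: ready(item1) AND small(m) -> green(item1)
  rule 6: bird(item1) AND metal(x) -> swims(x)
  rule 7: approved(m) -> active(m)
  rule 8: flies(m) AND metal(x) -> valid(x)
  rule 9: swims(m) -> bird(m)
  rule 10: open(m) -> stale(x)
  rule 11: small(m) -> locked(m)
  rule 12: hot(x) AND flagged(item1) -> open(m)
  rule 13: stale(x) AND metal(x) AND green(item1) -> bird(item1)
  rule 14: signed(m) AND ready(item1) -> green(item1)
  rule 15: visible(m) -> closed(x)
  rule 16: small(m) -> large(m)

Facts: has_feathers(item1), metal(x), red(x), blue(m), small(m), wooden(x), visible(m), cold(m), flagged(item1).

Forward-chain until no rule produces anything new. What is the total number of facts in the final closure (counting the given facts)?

Round 1 — rule 1, rule 3, rule 11, rule 15, rule 16, derive ready(item1), hot(x), locked(m), closed(x), large(m).
Round 2 — rule 2, rule 5, rule 12, derive penguin(m), green(item1), open(m).
Round 3 — rule 10, derive stale(x).
Round 4 — rule 13, derive bird(item1).
Round 5 — rule 6, derive swims(x).
Closure: {bird(item1), blue(m), closed(x), cold(m), flagged(item1), green(item1), has_feathers(item1), hot(x), large(m), locked(m), metal(x), open(m), penguin(m), ready(item1), red(x), small(m), stale(x), swims(x), visible(m), wooden(x)} — 20 facts.

20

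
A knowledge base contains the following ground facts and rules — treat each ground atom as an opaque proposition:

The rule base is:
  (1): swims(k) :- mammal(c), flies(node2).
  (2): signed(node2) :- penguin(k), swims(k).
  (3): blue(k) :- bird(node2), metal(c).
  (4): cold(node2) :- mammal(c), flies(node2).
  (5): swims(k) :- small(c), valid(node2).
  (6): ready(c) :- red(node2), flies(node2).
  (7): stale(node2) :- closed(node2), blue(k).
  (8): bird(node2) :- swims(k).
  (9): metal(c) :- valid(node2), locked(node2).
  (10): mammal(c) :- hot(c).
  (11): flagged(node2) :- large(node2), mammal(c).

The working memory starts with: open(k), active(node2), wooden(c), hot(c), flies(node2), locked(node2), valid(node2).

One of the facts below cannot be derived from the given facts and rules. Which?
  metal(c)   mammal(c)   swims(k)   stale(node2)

Round 1: (9) [metal(c) :- valid(node2), locked(node2).]; (10) [mammal(c) :- hot(c).]. Adds metal(c), mammal(c).
Round 2: (1) [swims(k) :- mammal(c), flies(node2).]; (4) [cold(node2) :- mammal(c), flies(node2).]. Adds swims(k), cold(node2).
Round 3: (8) [bird(node2) :- swims(k).]. Adds bird(node2).
Round 4: (3) [blue(k) :- bird(node2), metal(c).]. Adds blue(k).
Derived: swims(k) (round 2), metal(c) (round 1), mammal(c) (round 1). stale(node2) never appears in any round.

stale(node2)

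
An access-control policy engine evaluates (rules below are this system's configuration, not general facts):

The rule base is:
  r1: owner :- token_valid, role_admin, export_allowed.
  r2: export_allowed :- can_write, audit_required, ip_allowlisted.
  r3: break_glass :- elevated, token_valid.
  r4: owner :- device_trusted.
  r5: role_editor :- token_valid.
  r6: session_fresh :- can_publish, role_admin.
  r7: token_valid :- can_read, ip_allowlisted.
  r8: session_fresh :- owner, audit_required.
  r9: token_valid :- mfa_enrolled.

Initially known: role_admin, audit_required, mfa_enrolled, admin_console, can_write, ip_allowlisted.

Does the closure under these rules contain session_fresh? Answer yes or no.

yes

Round 1: r2 [export_allowed :- can_write, audit_required, ip_allowlisted.]; r9 [token_valid :- mfa_enrolled.]. New: export_allowed, token_valid.
Round 2: r1 [owner :- token_valid, role_admin, export_allowed.]; r5 [role_editor :- token_valid.]. New: owner, role_editor.
Round 3: r8 [session_fresh :- owner, audit_required.]. New: session_fresh.
session_fresh appears in round 3, so it is derivable.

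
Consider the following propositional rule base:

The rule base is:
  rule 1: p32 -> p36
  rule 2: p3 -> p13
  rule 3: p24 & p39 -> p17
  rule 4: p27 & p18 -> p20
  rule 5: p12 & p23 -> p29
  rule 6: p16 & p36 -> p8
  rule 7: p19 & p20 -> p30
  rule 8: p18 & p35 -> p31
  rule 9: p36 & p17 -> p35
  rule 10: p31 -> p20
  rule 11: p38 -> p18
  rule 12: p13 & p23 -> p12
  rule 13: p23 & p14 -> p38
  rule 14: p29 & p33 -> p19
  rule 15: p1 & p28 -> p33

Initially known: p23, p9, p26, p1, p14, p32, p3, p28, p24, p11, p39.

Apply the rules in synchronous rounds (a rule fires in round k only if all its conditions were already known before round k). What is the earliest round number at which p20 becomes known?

4

[1] rule 1 [p32 -> p36]; rule 2 [p3 -> p13]; rule 3 [p24 & p39 -> p17]; rule 13 [p23 & p14 -> p38]; rule 15 [p1 & p28 -> p33]. ⇒ new: p36, p13, p17, p38, p33.
[2] rule 9 [p36 & p17 -> p35]; rule 11 [p38 -> p18]; rule 12 [p13 & p23 -> p12]. ⇒ new: p35, p18, p12.
[3] rule 5 [p12 & p23 -> p29]; rule 8 [p18 & p35 -> p31]. ⇒ new: p29, p31.
[4] rule 10 [p31 -> p20]; rule 14 [p29 & p33 -> p19]. ⇒ new: p20, p19.
p20 first appears in round 4.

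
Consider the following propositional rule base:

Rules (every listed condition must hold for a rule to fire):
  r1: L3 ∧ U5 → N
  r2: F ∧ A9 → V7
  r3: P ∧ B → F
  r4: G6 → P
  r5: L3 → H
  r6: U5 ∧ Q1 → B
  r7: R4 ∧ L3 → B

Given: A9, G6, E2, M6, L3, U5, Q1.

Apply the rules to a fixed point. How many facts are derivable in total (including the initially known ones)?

[1] r1 [L3 ∧ U5 → N]; r4 [G6 → P]; r5 [L3 → H]; r6 [U5 ∧ Q1 → B]. ⇒ new: N, P, H, B.
[2] r3 [P ∧ B → F]. ⇒ new: F.
[3] r2 [F ∧ A9 → V7]. ⇒ new: V7.
Closure: {A9, B, E2, F, G6, H, L3, M6, N, P, Q1, U5, V7} — 13 facts.

13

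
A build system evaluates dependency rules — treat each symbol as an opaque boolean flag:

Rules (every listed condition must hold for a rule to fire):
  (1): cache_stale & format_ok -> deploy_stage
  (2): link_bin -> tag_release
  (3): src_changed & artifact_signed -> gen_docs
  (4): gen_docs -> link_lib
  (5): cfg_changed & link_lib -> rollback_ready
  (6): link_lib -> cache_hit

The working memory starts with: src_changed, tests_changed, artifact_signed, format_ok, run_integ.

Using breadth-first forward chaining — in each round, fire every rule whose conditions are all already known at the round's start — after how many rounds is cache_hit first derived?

Round 1 — (3), derive gen_docs.
Round 2 — (4), derive link_lib.
Round 3 — (6), derive cache_hit.
cache_hit first appears in round 3.

3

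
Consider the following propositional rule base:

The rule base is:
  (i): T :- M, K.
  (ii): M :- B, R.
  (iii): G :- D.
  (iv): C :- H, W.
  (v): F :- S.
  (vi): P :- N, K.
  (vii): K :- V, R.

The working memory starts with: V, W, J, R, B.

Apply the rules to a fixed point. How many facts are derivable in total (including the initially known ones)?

8

Round 1 fires (ii), (vii), giving M, K.
Round 2 fires (i), giving T.
Closure: {B, J, K, M, R, T, V, W} — 8 facts.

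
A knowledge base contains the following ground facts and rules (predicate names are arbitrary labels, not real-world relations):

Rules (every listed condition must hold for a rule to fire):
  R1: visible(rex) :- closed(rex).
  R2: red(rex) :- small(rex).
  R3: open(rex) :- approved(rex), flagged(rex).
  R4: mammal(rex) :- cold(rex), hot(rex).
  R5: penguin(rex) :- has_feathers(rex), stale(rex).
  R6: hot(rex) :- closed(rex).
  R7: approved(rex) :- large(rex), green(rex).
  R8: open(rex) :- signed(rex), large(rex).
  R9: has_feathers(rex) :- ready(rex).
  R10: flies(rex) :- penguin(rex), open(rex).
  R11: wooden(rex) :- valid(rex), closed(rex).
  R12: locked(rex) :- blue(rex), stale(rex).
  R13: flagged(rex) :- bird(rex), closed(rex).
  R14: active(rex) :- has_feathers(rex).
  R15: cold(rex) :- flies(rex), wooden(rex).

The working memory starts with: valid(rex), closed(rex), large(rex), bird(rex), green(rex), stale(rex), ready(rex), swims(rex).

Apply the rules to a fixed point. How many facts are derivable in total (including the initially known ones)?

20

Round 1 — R1, R6, R7, R9, R11, R13, derive visible(rex), hot(rex), approved(rex), has_feathers(rex), wooden(rex), flagged(rex).
Round 2 — R3, R5, R14, derive open(rex), penguin(rex), active(rex).
Round 3 — R10, derive flies(rex).
Round 4 — R15, derive cold(rex).
Round 5 — R4, derive mammal(rex).
Closure: {active(rex), approved(rex), bird(rex), closed(rex), cold(rex), flagged(rex), flies(rex), green(rex), has_feathers(rex), hot(rex), large(rex), mammal(rex), open(rex), penguin(rex), ready(rex), stale(rex), swims(rex), valid(rex), visible(rex), wooden(rex)} — 20 facts.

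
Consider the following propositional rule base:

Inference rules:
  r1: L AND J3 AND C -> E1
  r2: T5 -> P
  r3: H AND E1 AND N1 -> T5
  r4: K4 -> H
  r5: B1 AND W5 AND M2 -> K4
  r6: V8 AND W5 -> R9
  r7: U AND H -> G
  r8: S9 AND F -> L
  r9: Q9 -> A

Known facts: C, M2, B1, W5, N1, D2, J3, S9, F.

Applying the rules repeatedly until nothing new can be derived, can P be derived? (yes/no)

yes

Round 1 — r5, r8, derive K4, L.
Round 2 — r1, r4, derive E1, H.
Round 3 — r3, derive T5.
Round 4 — r2, derive P.
P appears in round 4, so it is derivable.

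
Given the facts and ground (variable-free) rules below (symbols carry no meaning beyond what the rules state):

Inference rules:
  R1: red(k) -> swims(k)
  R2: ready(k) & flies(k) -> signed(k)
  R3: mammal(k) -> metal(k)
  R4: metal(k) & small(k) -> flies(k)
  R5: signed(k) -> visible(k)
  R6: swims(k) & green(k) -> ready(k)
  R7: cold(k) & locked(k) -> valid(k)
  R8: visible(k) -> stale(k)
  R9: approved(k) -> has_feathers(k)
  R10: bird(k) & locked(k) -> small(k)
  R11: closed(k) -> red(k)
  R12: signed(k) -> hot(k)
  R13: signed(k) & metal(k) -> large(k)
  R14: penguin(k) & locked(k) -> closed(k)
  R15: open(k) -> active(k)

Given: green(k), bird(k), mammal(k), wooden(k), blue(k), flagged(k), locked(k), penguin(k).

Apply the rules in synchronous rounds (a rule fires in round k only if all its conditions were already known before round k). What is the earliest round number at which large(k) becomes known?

6

Round 1: R3 [mammal(k) -> metal(k)]; R10 [bird(k) & locked(k) -> small(k)]; R14 [penguin(k) & locked(k) -> closed(k)]. New: metal(k), small(k), closed(k).
Round 2: R4 [metal(k) & small(k) -> flies(k)]; R11 [closed(k) -> red(k)]. New: flies(k), red(k).
Round 3: R1 [red(k) -> swims(k)]. New: swims(k).
Round 4: R6 [swims(k) & green(k) -> ready(k)]. New: ready(k).
Round 5: R2 [ready(k) & flies(k) -> signed(k)]. New: signed(k).
Round 6: R5 [signed(k) -> visible(k)]; R12 [signed(k) -> hot(k)]; R13 [signed(k) & metal(k) -> large(k)]. New: visible(k), hot(k), large(k).
large(k) first appears in round 6.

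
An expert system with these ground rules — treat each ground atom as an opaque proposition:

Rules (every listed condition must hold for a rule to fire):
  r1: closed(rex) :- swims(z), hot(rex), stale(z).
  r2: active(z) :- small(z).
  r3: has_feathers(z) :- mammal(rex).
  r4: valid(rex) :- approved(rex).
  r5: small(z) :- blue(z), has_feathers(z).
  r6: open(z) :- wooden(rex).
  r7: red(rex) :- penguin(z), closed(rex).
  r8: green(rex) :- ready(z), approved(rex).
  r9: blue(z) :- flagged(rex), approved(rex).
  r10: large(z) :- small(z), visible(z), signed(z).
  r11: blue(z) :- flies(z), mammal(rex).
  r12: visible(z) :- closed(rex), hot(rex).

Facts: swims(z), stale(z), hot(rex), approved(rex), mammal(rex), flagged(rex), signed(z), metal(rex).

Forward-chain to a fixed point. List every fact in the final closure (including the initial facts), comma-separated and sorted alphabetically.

active(z), approved(rex), blue(z), closed(rex), flagged(rex), has_feathers(z), hot(rex), large(z), mammal(rex), metal(rex), signed(z), small(z), stale(z), swims(z), valid(rex), visible(z)

Round 1: r1 [closed(rex) :- swims(z), hot(rex), stale(z).]; r3 [has_feathers(z) :- mammal(rex).]; r4 [valid(rex) :- approved(rex).]; r9 [blue(z) :- flagged(rex), approved(rex).]. Adds closed(rex), has_feathers(z), valid(rex), blue(z).
Round 2: r5 [small(z) :- blue(z), has_feathers(z).]; r12 [visible(z) :- closed(rex), hot(rex).]. Adds small(z), visible(z).
Round 3: r2 [active(z) :- small(z).]; r10 [large(z) :- small(z), visible(z), signed(z).]. Adds active(z), large(z).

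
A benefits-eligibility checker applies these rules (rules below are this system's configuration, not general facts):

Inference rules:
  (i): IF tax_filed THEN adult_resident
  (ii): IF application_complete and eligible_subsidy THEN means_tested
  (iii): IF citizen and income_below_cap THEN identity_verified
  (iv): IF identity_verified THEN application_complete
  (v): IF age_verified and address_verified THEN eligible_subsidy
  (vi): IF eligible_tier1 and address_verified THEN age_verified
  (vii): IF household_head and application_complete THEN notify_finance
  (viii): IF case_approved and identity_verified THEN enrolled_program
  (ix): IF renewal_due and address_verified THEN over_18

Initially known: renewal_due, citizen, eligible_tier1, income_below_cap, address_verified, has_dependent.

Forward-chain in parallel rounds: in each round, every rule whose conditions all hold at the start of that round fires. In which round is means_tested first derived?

Round 1: (iii) [IF citizen and income_below_cap THEN identity_verified]; (vi) [IF eligible_tier1 and address_verified THEN age_verified]; (ix) [IF renewal_due and address_verified THEN over_18]. Adds identity_verified, age_verified, over_18.
Round 2: (iv) [IF identity_verified THEN application_complete]; (v) [IF age_verified and address_verified THEN eligible_subsidy]. Adds application_complete, eligible_subsidy.
Round 3: (ii) [IF application_complete and eligible_subsidy THEN means_tested]. Adds means_tested.
means_tested first appears in round 3.

3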